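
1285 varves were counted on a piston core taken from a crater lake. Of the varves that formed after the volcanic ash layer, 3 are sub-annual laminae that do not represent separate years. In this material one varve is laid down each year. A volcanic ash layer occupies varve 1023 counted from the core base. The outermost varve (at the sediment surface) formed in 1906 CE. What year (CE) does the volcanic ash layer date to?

1647 CE

Between varve 1023 and the sediment surface there are 1285 − 1023 = 262 varves.
262 − 3 false = 259 true varves after the volcanic ash layer.
Counting back 259 years from 1906 CE places the volcanic ash layer in 1906 − 259 = 1647 CE.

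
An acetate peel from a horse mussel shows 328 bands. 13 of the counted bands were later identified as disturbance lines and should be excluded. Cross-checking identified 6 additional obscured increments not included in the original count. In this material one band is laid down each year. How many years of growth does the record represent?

Correcting the raw count gives 328 − 13 + 6 = 321 true bands.
With a one-to-one band periodicity this is 321 years.

321 years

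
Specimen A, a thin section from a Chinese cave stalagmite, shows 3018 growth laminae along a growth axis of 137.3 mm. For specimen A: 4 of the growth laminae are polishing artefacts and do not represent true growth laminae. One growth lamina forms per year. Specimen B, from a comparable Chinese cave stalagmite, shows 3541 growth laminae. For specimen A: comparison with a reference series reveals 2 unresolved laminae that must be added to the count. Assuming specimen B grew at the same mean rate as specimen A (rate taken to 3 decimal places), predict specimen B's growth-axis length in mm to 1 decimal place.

162.9 mm

Specimen A: correcting the raw count gives 3018 − 4 + 2 = 3016 true growth laminae.
A: Extension rate ≈ 137.3 / 3016 = 0.046 mm/year.
Length of B = 0.046 × 3541 = 162.9 mm.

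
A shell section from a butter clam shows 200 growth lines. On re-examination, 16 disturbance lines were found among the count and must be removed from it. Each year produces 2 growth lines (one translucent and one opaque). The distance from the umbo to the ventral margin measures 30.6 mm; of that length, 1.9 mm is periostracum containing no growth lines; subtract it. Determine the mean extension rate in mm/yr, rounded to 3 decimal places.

0.312 mm/yr

True growth line count = 200 − 16 = 184.
With 2 growth lines per year, 184 / 2 = 92 years.
The growth record spans 30.6 − 1.9 = 28.7 mm.
Mean rate = 28.7 mm / 92 years ≈ 0.312 mm/yr.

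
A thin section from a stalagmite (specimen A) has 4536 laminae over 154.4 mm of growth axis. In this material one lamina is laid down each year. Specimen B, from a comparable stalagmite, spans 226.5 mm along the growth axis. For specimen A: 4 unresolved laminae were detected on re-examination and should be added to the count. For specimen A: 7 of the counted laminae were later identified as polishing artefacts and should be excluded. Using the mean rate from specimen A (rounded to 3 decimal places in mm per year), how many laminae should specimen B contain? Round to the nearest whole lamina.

Specimen A: adjusted count: 4536 − 7 + 4 = 4533 laminae.
A: Extension rate ≈ 154.4 / 4533 = 0.034 mm/yr.
For B, 226.5 / 0.034 = 6661.76 years ≈ 6662 laminae.

6662 laminae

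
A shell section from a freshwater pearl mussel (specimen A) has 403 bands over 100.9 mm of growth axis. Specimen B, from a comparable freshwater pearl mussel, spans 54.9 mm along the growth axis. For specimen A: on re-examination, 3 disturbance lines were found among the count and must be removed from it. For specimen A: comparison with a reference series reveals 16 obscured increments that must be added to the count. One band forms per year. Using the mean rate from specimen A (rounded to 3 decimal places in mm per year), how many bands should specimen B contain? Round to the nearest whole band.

226 bands

Specimen A: correcting the raw count gives 403 − 3 + 16 = 416 true bands.
A: Mean rate = 100.9 mm / 416 years ≈ 0.243 mm/year.
B spans 54.9 / 0.243 = 225.93 years ≈ 226 bands.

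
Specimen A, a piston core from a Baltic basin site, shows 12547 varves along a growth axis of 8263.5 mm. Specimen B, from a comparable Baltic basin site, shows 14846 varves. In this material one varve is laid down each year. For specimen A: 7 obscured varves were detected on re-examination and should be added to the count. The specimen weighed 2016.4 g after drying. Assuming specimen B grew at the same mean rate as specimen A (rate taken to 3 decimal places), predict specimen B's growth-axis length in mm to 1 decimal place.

Specimen A: true varve count = 12547 + 7 = 12554.
A: Extension rate ≈ 8263.5 / 12554 = 0.658 mm/year.
For B, 0.658 mm/year × 14846 years = 9768.7 mm.

9768.7 mm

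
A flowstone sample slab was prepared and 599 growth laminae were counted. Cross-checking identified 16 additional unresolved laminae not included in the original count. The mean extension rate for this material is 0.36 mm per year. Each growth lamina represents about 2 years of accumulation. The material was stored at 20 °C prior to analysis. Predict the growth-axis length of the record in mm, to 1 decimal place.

Adjusted count: 599 + 16 = 615 growth laminae.
615 growth laminae at 2 years each span 615 × 2 = 1230 years.
Length ≈ 0.36 × 1230 = 442.8 mm.

442.8 mm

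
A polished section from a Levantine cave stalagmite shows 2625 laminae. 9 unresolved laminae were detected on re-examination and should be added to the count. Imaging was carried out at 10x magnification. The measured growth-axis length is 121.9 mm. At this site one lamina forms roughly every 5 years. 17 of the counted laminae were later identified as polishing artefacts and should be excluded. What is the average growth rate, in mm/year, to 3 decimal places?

Correcting the raw count gives 2625 − 17 + 9 = 2617 true laminae.
At 5 years per lamina, 2617 × 5 = 13085 years.
Mean rate = 121.9 mm / 13085 years ≈ 0.009 mm/year.

0.009 mm/year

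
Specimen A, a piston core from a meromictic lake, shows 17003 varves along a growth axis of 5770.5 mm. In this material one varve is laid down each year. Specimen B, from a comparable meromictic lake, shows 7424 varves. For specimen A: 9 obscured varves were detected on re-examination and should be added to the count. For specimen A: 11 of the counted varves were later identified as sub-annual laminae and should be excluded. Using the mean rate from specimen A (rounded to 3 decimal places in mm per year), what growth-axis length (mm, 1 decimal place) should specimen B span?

2516.7 mm

Specimen A: after corrections the count is 17003 − 11 + 9 = 17001 varves.
A: Extension rate ≈ 5770.5 / 17001 = 0.339 mm per year.
B's length ≈ 0.339 × 7424 = 2516.7 mm.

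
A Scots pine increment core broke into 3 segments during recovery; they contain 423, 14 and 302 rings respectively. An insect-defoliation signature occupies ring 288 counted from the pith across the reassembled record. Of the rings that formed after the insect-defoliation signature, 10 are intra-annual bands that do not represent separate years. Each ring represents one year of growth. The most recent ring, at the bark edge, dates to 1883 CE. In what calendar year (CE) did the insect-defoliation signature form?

1442 CE

Total rings = 423 + 14 + 302 = 739.
The insect-defoliation signature sits at ring 288 from the pith, so 739 − 288 = 451 rings formed after it.
451 − 10 false = 441 true rings after the insect-defoliation signature.
The ring at the bark edge is 1883 CE, so the insect-defoliation signature dates to 1883 − 441 = 1442 CE.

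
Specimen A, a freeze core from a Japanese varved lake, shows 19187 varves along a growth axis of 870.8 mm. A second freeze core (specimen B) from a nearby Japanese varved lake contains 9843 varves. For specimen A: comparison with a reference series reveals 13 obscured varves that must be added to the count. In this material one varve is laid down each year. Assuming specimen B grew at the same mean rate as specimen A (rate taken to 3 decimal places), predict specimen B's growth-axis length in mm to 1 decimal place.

442.9 mm

Specimen A: adjusted count: 19187 + 13 = 19200 varves.
A: Extension rate ≈ 870.8 / 19200 = 0.045 mm per year.
B's length ≈ 0.045 × 9843 = 442.9 mm.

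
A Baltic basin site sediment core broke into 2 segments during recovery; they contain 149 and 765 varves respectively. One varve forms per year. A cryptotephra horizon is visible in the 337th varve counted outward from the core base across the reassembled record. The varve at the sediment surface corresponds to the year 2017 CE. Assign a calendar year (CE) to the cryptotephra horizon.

1440 CE

Total varves = 149 + 765 = 914.
914 − 337 = 577 varves lie beyond the cryptotephra horizon toward the sediment surface.
The varve at the sediment surface is 2017 CE, so the cryptotephra horizon dates to 2017 − 577 = 1440 CE.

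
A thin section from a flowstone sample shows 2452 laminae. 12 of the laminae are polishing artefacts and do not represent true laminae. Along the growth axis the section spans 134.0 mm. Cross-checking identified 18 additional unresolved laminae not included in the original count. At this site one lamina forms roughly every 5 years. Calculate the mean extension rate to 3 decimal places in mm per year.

Adjusted count: 2452 − 12 + 18 = 2458 laminae.
Multiplying by 5 years per lamina: 2458 × 5 = 12290 years.
Mean rate = 134.0 mm / 12290 years ≈ 0.011 mm per year.

0.011 mm per year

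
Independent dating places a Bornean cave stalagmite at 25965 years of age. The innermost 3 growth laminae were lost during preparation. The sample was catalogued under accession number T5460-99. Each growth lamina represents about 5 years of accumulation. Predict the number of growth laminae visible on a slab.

5190 growth laminae

One growth lamina every 5 years means 25965 / 5 = 5193 growth laminae.
5193 − 3 missed = 5190 growth laminae expected in the prepared section.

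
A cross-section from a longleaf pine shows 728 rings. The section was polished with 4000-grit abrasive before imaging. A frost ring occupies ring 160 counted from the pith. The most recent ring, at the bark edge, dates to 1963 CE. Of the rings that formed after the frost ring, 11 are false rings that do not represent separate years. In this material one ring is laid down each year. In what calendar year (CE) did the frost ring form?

1406 CE

The frost ring sits at ring 160 from the pith, so 728 − 160 = 568 rings formed after it.
Excluding 11 false rings: 568 − 11 = 557.
The ring at the bark edge is 1963 CE, so the frost ring dates to 1963 − 557 = 1406 CE.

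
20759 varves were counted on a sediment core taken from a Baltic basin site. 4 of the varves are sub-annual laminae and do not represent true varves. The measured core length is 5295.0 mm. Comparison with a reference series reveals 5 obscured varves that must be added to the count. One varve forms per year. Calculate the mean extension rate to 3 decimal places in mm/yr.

True varve count = 20759 − 4 + 5 = 20760.
5295.0 mm over 20760 years gives 5295.0 / 20760 ≈ 0.255 mm/yr.

0.255 mm/yr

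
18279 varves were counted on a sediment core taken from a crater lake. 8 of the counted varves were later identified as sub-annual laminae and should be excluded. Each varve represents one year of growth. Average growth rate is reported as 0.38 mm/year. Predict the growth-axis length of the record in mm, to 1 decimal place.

6943.0 mm

Adjusted count: 18279 − 8 = 18271 varves.
18271 years at 0.38 mm/year gives 0.38 × 18271 = 6943.0 mm.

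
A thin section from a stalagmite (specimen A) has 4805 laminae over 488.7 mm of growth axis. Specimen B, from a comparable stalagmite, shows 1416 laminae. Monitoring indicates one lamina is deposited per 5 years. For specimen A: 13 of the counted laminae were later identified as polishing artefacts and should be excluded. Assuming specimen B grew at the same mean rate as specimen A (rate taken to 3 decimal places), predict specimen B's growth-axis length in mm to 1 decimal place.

141.6 mm

Specimen A: true lamina count = 4805 − 13 = 4792.
Specimen A: at 5 years per lamina, 4792 × 5 = 23960 years.
A: Extension rate ≈ 488.7 / 23960 = 0.020 mm per year.
Specimen B: at 5 years per lamina, 1416 × 5 = 7080 years. B's length ≈ 0.020 × 7080 = 141.6 mm.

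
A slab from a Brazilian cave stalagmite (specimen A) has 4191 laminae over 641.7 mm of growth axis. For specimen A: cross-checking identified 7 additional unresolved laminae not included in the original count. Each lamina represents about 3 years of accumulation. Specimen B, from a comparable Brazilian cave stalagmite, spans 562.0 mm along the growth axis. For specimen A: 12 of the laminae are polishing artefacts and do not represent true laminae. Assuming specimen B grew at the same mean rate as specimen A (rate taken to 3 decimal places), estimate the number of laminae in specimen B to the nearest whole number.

3673 laminae

Specimen A: after corrections the count is 4191 − 12 + 7 = 4186 laminae.
Specimen A: 4186 laminae at 3 years each span 4186 × 3 = 12558 years.
A: 641.7 mm over 12558 years gives 641.7 / 12558 ≈ 0.051 mm/yr.
Specimen B: 562.0 mm / 0.051 mm per year = 11019.61 years; at 3 years per lamina that is 11019.61 / 3 ≈ 3673 laminae.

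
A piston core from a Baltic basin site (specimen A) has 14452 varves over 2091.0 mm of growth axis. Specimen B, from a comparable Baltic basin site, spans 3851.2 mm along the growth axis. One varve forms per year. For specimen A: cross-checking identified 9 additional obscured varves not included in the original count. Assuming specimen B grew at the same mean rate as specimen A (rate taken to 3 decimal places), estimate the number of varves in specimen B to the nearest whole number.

Specimen A: after corrections the count is 14452 + 9 = 14461 varves.
A: Mean rate = 2091.0 mm / 14461 years ≈ 0.145 mm per year.
For B, 3851.2 / 0.145 = 26560.00 years ≈ 26560 varves.

26560 varves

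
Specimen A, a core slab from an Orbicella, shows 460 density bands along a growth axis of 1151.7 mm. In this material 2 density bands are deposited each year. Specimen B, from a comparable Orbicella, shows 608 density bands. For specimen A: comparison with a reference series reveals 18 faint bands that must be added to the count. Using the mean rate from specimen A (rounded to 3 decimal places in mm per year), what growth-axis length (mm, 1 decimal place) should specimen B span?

Specimen A: correcting the raw count gives 460 + 18 = 478 true density bands.
Specimen A: 478 density bands at 2 per year is 478 / 2 = 239 years.
A: 1151.7 mm over 239 years gives 1151.7 / 239 ≈ 4.819 mm per year.
Specimen B: dividing by 2 density bands per year: 608 / 2 = 304 years. For B, 4.819 mm/year × 304 years = 1465.0 mm.

1465.0 mm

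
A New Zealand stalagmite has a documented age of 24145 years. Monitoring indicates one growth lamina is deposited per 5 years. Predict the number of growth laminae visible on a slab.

4829 growth laminae

One growth lamina every 5 years means 24145 / 5 = 4829 growth laminae.
So 4829 growth laminae should be present.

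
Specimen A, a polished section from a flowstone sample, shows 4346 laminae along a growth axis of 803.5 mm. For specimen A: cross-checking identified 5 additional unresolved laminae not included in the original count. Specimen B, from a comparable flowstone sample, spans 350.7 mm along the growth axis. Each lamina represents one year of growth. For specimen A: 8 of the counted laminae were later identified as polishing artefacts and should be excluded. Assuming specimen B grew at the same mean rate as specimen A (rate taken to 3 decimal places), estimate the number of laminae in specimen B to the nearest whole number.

Specimen A: after corrections the count is 4346 − 8 + 5 = 4343 laminae.
A: Mean rate = 803.5 mm / 4343 years ≈ 0.185 mm/yr.
Specimen B: 350.7 mm / 0.185 mm per year = 1895.68 years ≈ 1896 laminae.

1896 laminae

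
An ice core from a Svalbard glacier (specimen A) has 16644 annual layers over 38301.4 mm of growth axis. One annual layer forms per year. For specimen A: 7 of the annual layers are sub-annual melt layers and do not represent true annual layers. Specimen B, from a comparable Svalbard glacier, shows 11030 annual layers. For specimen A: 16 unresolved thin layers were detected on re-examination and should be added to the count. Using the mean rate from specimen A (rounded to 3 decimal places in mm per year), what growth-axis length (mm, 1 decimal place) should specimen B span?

Specimen A: true annual layer count = 16644 − 7 + 16 = 16653.
A: Extension rate ≈ 38301.4 / 16653 = 2.300 mm/yr.
B's length ≈ 2.300 × 11030 = 25369.0 mm.

25369.0 mm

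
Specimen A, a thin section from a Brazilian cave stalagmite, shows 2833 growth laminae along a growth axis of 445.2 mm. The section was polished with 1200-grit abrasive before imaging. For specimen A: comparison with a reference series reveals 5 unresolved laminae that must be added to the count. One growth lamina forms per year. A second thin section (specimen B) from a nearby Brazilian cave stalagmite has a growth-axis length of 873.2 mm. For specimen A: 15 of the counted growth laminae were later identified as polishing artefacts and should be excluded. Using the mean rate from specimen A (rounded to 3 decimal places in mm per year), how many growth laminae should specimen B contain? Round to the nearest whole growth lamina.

Specimen A: adjusted count: 2833 − 15 + 5 = 2823 growth laminae.
A: 445.2 mm over 2823 years gives 445.2 / 2823 ≈ 0.158 mm/year.
B spans 873.2 / 0.158 = 5526.58 years ≈ 5527 growth laminae.

5527 growth laminae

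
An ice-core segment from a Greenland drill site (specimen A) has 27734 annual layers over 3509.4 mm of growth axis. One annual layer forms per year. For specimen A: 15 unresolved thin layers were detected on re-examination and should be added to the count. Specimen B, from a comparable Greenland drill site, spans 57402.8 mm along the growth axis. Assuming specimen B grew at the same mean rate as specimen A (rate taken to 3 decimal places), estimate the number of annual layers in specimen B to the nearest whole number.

Specimen A: true annual layer count = 27734 + 15 = 27749.
A: 3509.4 mm over 27749 years gives 3509.4 / 27749 ≈ 0.126 mm/yr.
B spans 57402.8 / 0.126 = 455577.78 years ≈ 455578 annual layers.

455578 annual layers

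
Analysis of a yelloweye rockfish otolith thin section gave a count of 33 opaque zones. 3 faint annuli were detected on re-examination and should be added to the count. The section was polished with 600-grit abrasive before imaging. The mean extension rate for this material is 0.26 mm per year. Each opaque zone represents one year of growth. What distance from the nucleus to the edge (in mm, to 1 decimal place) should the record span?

Correcting the raw count gives 33 + 3 = 36 true opaque zones.
Predicted length = 0.26 mm/year × 36 years = 9.4 mm.

9.4 mm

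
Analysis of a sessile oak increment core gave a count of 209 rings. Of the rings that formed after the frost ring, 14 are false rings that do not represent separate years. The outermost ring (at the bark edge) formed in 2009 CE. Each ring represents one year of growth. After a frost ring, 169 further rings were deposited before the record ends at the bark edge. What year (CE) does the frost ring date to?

169 rings formed after the frost ring.
169 − 14 false = 155 true rings after the frost ring.
2009 − 155 = 1854 CE.

1854 CE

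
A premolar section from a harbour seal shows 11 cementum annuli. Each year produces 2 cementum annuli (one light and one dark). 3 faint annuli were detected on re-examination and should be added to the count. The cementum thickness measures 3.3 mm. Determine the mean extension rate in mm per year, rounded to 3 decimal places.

0.471 mm per year

Correcting the raw count gives 11 + 3 = 14 true cementum annuli.
Dividing by 2 cementum annuli per year: 14 / 2 = 7 years.
Extension rate ≈ 3.3 / 7 = 0.471 mm per year.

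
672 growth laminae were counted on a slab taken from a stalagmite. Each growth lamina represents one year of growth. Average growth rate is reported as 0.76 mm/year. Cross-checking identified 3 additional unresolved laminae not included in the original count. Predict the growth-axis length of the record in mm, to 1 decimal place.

513.0 mm

Correcting the raw count gives 672 + 3 = 675 true growth laminae.
675 years at 0.76 mm/year gives 0.76 × 675 = 513.0 mm.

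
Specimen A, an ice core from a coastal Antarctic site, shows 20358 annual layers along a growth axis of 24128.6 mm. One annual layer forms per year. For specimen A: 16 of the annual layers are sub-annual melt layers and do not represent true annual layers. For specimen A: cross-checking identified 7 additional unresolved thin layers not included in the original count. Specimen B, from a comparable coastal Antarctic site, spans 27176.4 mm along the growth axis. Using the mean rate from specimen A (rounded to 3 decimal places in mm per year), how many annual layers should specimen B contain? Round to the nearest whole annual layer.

22914 annual layers

Specimen A: correcting the raw count gives 20358 − 16 + 7 = 20349 true annual layers.
A: Mean rate = 24128.6 mm / 20349 years ≈ 1.186 mm per year.
Specimen B: 27176.4 mm / 1.186 mm per year = 22914.33 years ≈ 22914 annual layers.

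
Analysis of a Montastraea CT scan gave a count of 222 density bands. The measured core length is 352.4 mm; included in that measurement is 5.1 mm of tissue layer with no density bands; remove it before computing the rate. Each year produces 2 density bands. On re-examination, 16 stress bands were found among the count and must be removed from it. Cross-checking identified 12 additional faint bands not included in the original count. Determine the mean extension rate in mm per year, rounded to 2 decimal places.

3.19 mm per year

After corrections the count is 222 − 16 + 12 = 218 density bands.
Dividing by 2 density bands per year: 218 / 2 = 109 years.
Removing the 5.1 mm offcut leaves 352.4 − 5.1 = 347.3 mm.
347.3 mm over 109 years gives 347.3 / 109 ≈ 3.19 mm per year.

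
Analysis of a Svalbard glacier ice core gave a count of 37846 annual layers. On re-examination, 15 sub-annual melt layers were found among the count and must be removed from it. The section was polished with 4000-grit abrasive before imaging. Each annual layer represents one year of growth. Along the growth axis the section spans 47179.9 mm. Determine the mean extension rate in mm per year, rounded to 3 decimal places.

1.247 mm per year

True annual layer count = 37846 − 15 = 37831.
Extension rate ≈ 47179.9 / 37831 = 1.247 mm per year.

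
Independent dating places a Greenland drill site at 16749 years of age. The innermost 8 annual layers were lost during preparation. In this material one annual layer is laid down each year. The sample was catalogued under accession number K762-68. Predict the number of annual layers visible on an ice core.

16741 annual layers

At one annual layer per year, 16749 years correspond to 16749 annual layers.
Subtracting the 8 annual layers not captured gives 16749 − 8 = 16741 annual layers in the record.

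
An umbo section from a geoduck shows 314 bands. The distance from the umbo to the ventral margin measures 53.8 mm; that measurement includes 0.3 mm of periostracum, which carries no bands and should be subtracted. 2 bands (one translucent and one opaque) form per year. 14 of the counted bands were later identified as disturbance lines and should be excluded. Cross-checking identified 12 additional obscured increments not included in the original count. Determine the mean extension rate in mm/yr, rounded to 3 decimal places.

0.343 mm/yr

After corrections the count is 314 − 14 + 12 = 312 bands.
With 2 bands per year, 312 / 2 = 156 years.
Net length = 53.8 − 0.3 = 53.5 mm.
53.5 mm over 156 years gives 53.5 / 156 ≈ 0.343 mm/yr.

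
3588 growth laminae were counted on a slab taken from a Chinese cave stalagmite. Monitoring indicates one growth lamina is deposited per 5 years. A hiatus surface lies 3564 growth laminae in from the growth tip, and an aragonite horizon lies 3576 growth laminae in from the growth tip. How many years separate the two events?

3576 − 3564 = 12 growth laminae lie between the two events.
12 growth laminae at 5 years each span 12 × 5 = 60 years.

60 years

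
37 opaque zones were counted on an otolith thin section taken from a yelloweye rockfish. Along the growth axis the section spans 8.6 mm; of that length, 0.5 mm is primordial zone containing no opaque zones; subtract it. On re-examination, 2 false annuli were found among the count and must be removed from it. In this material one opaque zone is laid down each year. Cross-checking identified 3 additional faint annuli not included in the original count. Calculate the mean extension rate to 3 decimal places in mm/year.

True opaque zone count = 37 − 2 + 3 = 38.
Removing the 0.5 mm offcut leaves 8.6 − 0.5 = 8.1 mm.
Extension rate ≈ 8.1 / 38 = 0.213 mm/year.

0.213 mm/year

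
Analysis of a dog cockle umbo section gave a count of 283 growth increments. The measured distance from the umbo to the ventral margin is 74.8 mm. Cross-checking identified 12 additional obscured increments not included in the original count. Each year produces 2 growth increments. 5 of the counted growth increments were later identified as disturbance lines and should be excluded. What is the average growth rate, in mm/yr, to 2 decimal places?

Adjusted count: 283 − 5 + 12 = 290 growth increments.
290 growth increments at 2 per year is 290 / 2 = 145 years.
Mean rate = 74.8 mm / 145 years ≈ 0.52 mm/yr.

0.52 mm/yr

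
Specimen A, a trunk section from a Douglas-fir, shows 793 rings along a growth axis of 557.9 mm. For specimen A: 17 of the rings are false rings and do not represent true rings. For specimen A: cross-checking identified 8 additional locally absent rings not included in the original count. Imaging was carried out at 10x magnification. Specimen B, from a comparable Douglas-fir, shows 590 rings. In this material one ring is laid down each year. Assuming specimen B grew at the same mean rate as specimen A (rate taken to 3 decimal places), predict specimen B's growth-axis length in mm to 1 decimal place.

Specimen A: adjusted count: 793 − 17 + 8 = 784 rings.
A: Mean rate = 557.9 mm / 784 years ≈ 0.712 mm per year.
For B, 0.712 mm/year × 590 years = 420.1 mm.

420.1 mm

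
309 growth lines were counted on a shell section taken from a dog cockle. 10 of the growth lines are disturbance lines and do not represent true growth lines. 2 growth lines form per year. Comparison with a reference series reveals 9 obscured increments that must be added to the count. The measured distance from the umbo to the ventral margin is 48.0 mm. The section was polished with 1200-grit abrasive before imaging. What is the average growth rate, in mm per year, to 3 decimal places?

Adjusted count: 309 − 10 + 9 = 308 growth lines.
With 2 growth lines per year, 308 / 2 = 154 years.
48.0 mm over 154 years gives 48.0 / 154 ≈ 0.312 mm per year.

0.312 mm per year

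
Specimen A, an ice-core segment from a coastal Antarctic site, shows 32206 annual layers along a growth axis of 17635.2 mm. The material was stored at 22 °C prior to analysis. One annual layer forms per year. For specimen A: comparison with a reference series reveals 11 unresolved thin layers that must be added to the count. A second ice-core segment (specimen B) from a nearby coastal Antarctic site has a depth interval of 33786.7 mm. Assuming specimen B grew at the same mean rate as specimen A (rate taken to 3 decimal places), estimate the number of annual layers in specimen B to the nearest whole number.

61767 annual layers

Specimen A: correcting the raw count gives 32206 + 11 = 32217 true annual layers.
A: Mean rate = 17635.2 mm / 32217 years ≈ 0.547 mm per year.
B spans 33786.7 / 0.547 = 61767.28 years ≈ 61767 annual layers.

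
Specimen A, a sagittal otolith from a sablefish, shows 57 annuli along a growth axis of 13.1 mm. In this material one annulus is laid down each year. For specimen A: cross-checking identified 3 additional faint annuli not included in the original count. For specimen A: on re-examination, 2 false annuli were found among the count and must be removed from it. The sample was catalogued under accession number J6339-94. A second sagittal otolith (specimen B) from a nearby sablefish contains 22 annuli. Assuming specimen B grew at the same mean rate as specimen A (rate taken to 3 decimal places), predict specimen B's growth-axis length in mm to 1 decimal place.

5.0 mm

Specimen A: correcting the raw count gives 57 − 2 + 3 = 58 true annuli.
A: Extension rate ≈ 13.1 / 58 = 0.226 mm/yr.
B's length ≈ 0.226 × 22 = 5.0 mm.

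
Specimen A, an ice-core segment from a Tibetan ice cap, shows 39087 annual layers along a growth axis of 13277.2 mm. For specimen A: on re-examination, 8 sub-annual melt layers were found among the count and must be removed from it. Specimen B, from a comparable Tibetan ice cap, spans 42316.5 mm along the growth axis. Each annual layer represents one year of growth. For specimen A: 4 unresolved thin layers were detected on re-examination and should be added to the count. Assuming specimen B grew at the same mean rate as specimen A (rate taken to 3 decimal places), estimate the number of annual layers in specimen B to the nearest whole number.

Specimen A: correcting the raw count gives 39087 − 8 + 4 = 39083 true annual layers.
A: Extension rate ≈ 13277.2 / 39083 = 0.340 mm/yr.
Specimen B: 42316.5 mm / 0.340 mm per year = 124460.29 years ≈ 124460 annual layers.

124460 annual layers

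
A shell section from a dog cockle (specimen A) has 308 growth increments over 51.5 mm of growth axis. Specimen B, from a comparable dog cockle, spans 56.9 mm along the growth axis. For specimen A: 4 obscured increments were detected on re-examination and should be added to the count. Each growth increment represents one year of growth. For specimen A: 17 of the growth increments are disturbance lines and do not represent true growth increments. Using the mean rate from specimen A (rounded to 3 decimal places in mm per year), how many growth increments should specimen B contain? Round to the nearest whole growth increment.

Specimen A: true growth increment count = 308 − 17 + 4 = 295.
A: 51.5 mm over 295 years gives 51.5 / 295 ≈ 0.175 mm per year.
Specimen B: 56.9 mm / 0.175 mm per year = 325.14 years ≈ 325 growth increments.

325 growth increments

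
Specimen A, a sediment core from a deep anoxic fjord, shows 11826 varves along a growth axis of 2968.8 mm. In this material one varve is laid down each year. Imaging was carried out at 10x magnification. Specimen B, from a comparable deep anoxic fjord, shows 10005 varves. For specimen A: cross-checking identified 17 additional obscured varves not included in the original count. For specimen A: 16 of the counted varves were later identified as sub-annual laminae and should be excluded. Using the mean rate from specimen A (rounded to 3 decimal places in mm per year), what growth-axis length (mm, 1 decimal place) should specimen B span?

Specimen A: correcting the raw count gives 11826 − 16 + 17 = 11827 true varves.
A: 2968.8 mm over 11827 years gives 2968.8 / 11827 ≈ 0.251 mm/year.
B's length ≈ 0.251 × 10005 = 2511.3 mm.

2511.3 mm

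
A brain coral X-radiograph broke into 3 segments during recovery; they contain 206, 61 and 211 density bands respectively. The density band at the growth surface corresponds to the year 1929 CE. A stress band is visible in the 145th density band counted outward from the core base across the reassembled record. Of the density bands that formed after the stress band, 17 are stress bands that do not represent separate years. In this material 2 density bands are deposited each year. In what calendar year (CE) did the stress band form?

Total density bands = 206 + 61 + 211 = 478.
Between density band 145 and the growth surface there are 478 − 145 = 333 density bands.
333 − 17 false = 316 true density bands after the stress band.
316 density bands at 2 per year is 316 / 2 = 158 years.
1929 − 158 = 1771 CE.

1771 CE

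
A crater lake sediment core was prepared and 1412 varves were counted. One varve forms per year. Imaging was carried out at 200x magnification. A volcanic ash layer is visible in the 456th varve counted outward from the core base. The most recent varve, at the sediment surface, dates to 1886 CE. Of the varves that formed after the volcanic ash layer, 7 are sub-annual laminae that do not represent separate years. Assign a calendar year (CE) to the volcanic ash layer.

Between varve 456 and the sediment surface there are 1412 − 456 = 956 varves.
Removing the 7 false varves leaves 956 − 7 = 949 true varves beyond the volcanic ash layer.
Counting back 949 years from 1886 CE places the volcanic ash layer in 1886 − 949 = 937 CE.

937 CE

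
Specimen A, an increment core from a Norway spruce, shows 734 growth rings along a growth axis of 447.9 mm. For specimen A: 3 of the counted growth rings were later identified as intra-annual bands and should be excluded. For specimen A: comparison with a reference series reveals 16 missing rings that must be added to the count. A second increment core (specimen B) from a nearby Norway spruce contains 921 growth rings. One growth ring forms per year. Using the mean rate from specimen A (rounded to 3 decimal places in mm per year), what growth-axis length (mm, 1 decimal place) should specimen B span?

Specimen A: after corrections the count is 734 − 3 + 16 = 747 growth rings.
A: Mean rate = 447.9 mm / 747 years ≈ 0.600 mm/year.
For B, 0.600 mm/year × 921 years = 552.6 mm.

552.6 mm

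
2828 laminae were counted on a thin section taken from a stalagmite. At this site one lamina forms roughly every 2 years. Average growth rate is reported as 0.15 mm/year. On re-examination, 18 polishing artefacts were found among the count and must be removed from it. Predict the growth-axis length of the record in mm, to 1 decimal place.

After corrections the count is 2828 − 18 = 2810 laminae.
At 2 years per lamina, 2810 × 2 = 5620 years.
Predicted length = 0.15 mm/year × 5620 years = 843.0 mm.

843.0 mm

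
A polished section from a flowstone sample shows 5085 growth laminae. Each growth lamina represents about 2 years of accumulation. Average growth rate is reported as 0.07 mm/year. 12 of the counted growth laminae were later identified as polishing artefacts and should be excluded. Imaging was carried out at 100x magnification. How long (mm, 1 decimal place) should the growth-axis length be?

Correcting the raw count gives 5085 − 12 = 5073 true growth laminae.
At 2 years per growth lamina, 5073 × 2 = 10146 years.
10146 years at 0.07 mm/year gives 0.07 × 10146 = 710.2 mm.

710.2 mm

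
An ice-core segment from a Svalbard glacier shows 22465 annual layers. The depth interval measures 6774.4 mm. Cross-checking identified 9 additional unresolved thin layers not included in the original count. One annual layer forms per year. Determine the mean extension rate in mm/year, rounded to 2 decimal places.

0.30 mm/year

Adjusted count: 22465 + 9 = 22474 annual layers.
Extension rate ≈ 6774.4 / 22474 = 0.30 mm/year.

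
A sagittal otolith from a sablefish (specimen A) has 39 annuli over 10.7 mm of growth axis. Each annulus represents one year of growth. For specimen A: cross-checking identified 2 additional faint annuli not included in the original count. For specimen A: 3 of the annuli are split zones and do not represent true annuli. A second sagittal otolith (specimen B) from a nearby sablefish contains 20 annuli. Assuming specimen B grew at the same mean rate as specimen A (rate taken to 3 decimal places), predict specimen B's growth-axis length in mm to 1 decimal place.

Specimen A: correcting the raw count gives 39 − 3 + 2 = 38 true annuli.
A: Mean rate = 10.7 mm / 38 years ≈ 0.282 mm/year.
B's length ≈ 0.282 × 20 = 5.6 mm.

5.6 mm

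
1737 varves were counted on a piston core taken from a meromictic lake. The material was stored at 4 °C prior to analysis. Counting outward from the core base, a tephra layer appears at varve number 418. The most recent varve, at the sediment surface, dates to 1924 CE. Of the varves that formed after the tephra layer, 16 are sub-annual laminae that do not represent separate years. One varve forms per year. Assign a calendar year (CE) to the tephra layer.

1737 − 418 = 1319 varves lie beyond the tephra layer toward the sediment surface.
1319 − 16 false = 1303 true varves after the tephra layer.
1924 − 1303 = 621 CE.

621 CE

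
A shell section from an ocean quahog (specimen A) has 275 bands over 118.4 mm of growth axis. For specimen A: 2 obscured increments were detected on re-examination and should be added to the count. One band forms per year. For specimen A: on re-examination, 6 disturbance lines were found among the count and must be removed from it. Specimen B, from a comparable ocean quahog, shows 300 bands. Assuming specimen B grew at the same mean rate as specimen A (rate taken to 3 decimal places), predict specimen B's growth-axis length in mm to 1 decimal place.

131.1 mm

Specimen A: true band count = 275 − 6 + 2 = 271.
A: 118.4 mm over 271 years gives 118.4 / 271 ≈ 0.437 mm/year.
B's length ≈ 0.437 × 300 = 131.1 mm.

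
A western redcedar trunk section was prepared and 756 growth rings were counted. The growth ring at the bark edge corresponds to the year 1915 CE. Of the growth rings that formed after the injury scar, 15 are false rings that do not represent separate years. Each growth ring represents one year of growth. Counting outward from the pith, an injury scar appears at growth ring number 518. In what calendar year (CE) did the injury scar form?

1692 CE

The injury scar sits at growth ring 518 from the pith, so 756 − 518 = 238 growth rings formed after it.
Removing the 15 false growth rings leaves 238 − 15 = 223 true growth rings beyond the injury scar.
The growth ring at the bark edge is 1915 CE, so the injury scar dates to 1915 − 223 = 1692 CE.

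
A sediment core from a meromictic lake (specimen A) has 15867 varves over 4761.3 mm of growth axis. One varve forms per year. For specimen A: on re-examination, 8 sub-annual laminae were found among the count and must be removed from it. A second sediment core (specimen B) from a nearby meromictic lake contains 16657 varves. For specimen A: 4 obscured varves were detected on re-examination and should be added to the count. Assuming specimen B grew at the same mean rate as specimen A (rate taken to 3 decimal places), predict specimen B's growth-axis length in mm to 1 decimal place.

Specimen A: true varve count = 15867 − 8 + 4 = 15863.
A: Mean rate = 4761.3 mm / 15863 years ≈ 0.300 mm per year.
Length of B = 0.300 × 16657 = 4997.1 mm.

4997.1 mm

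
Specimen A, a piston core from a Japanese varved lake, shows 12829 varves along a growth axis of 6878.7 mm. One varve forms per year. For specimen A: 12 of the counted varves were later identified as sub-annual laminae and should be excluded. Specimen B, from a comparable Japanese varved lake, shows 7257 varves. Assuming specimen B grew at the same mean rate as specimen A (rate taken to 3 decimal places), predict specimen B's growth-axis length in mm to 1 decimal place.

3897.0 mm

Specimen A: after corrections the count is 12829 − 12 = 12817 varves.
A: Mean rate = 6878.7 mm / 12817 years ≈ 0.537 mm/yr.
Length of B = 0.537 × 7257 = 3897.0 mm.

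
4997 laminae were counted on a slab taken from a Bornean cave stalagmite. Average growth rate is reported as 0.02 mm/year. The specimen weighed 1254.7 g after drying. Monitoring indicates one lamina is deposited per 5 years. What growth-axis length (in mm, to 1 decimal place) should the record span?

499.7 mm

At 5 years per lamina, 4997 × 5 = 24985 years.
24985 years at 0.02 mm/year gives 0.02 × 24985 = 499.7 mm.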